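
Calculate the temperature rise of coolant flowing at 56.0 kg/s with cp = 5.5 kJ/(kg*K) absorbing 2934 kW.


dT = Q / (m_dot * cp)
dT = 2934 / (56.0 * 5.5)
dT = 9.5260 C

9.5260


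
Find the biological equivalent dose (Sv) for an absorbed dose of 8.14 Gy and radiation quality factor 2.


H = D * Q
H = 8.14 * 2
H = 16.280 Sv

16.280


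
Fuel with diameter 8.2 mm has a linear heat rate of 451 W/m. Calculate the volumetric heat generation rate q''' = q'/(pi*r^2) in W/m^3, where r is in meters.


r = D / 2 / 1000 = 8.2 / 2 / 1000 = 0.0041 m
q''' = q' / (pi * r^2)
q''' = 451 / (pi * 0.0041^2)
q''' = 8.5400e+06 W/m^3

8.5400e+06


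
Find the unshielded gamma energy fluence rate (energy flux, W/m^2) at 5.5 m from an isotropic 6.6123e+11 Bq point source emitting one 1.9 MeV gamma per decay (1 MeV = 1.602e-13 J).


psi = A * E * 1.602e-13 / (4*pi*r^2)
psi = 6.6123e+11 * 1.9 * 1.602e-13 / (4*pi*5.5^2)
psi = 5.2946e-04 W/m^2

5.2946e-04


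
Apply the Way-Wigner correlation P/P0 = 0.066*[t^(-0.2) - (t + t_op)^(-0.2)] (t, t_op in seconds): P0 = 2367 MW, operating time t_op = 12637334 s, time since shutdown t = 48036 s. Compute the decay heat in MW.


P/P0 = 0.066 * [t^(-0.2) - (t + t_op)^(-0.2)]
P/P0 = 0.066 * [48036^(-0.2) - (48036 + 12637334)^(-0.2)]
P/P0 = 0.066 * [0.1157942 - 0.03796115] = 0.005136981
P = 2367 * 0.005136981 = 12.159 MW

12.159


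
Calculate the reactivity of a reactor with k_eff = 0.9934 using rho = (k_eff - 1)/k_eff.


rho = (k_eff - 1) / k_eff
rho = (0.9934 - 1) / 0.9934
rho = -0.0066438

-0.0066438


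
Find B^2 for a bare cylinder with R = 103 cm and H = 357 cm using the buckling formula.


B^2 = (2.405/R)^2 + (pi/H)^2
B^2 = (2.405/103)^2 + (pi/357)^2
B^2 = 6.2264e-04 /cm^2

6.2264e-04


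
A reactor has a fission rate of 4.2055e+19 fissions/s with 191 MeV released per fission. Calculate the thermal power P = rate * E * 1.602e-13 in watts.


P = fission_rate * E_MeV * 1.602e-13
P = 4.2055e+19 * 191 * 1.602e-13
P = 1.2868e+09 W

1.2868e+09


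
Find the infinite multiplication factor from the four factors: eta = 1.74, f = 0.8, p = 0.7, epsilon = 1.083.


k_inf = eta * f * p * epsilon
k_inf = 1.74 * 0.8 * 0.7 * 1.083
k_inf = 1.0553

1.0553


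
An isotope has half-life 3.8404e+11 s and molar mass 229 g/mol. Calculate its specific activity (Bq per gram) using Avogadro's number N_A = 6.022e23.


lambda = ln(2) / t_half = ln(2) / 3.8404e+11 = 1.804883e-12 /s
SA = lambda * N_A / M
SA = 1.804883e-12 * 6.022e23 / 229
SA = 4.7463e+09 Bq/g

4.7463e+09


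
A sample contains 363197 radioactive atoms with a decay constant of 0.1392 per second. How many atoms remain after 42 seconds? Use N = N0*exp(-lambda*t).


N = N0 * exp(-lambda * t)
N = 363197 * exp(-0.1392 * 42)
N = 1049.7

1049.7


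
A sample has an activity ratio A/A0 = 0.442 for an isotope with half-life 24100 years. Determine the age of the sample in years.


lambda = ln(2) / t_half = ln(2) / 24100 = 2.876129e-05 /yr
t = -ln(A/A0) / lambda
t = -ln(0.442) / 2.876129e-05
t = 28387 yr

28387


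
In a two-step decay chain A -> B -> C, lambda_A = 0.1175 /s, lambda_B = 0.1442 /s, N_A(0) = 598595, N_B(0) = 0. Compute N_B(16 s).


N_B(t) = lambda_A * N_A0 / (lambda_B - lambda_A) * [exp(-lambda_A*t) - exp(-lambda_B*t)]
exp(-0.1175*16) = 0.1525901; exp(-0.1442*16) = 0.09953957
N_B = 0.1175 * 598595 / (0.1442 - 0.1175) * (0.1525901 - 0.09953957)
N_B = 139749

139749


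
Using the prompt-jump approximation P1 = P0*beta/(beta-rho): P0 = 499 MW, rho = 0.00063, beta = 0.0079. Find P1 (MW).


P1/P0 = beta / (beta - rho)
P1/P0 = 0.0079 / (0.0079 - 0.00063) = 1.086657
P1 = 499 * 1.086657 = 542.24 MW

542.24


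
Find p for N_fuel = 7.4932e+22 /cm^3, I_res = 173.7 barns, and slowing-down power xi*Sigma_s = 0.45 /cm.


p = exp(-N * I * 1e-24 / (xi*Sigma_s))
p = exp(-7.4932e+22 * 173.7 * 1e-24 / 0.45)
p = 2.7452e-13

2.7452e-13


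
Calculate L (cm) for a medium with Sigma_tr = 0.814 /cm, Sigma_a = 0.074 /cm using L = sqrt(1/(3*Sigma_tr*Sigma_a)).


D = 1 / (3 * Sigma_tr) = 1 / (3 * 0.814) = 0.4095004 cm
L = sqrt(D / Sigma_a)
L = sqrt(0.4095004 / 0.074)
L = 2.3524 cm

2.3524


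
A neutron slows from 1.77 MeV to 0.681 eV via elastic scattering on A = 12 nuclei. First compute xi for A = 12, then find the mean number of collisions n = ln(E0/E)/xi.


xi = 1 + (A-1)^2/(2A)*ln((A-1)/(A+1)) = 0.1577690 (for A = 12)
n = ln(E0/E) / xi
n = ln(1.77e6 / 0.681) / 0.1577690
n = ln(2.599119e+06) / 0.1577690 = 93.622

93.622


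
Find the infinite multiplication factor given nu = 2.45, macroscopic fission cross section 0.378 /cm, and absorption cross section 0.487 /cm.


k_inf = nu * Sigma_f / Sigma_a
k_inf = 2.45 * 0.378 / 0.487
k_inf = 1.9016

1.9016


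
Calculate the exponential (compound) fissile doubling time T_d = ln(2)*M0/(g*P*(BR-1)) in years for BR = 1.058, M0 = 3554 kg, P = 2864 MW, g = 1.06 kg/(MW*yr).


Breeding gain G = BR - 1 = 1.058 - 1 = 0.058
Fissile production rate = g * P * G = 1.06 * 2864 * 0.058 = 176.07872 kg/yr
T_d = ln(2) * M0 / (g * P * G)
T_d = ln(2) * 3554 / 176.07872 = 13.991 yr

13.991


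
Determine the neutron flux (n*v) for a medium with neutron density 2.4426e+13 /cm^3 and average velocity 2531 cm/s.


phi = n * v
phi = 2.4426e+13 * 2531
phi = 6.1822e+16 /cm^2/s

6.1822e+16


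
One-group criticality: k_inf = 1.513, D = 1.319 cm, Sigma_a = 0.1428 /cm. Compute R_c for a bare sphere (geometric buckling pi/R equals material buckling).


L^2 = D / Sigma_a = 1.319 / 0.1428 = 9.236695 cm^2
B_m^2 = (k_inf - 1) / L^2 = (1.513 - 1) / 9.236695 = 0.05553935 /cm^2
For a bare sphere: B_g = pi/R, so R_c = pi / sqrt(B_m^2)
R_c = pi / sqrt(0.05553935) = 13.331 cm

13.331


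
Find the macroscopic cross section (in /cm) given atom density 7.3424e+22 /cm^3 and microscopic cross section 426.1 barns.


Sigma = N * sigma_barns * 1e-24
Sigma = 7.3424e+22 * 426.1 * 1e-24
Sigma = 31.286 /cm

31.286


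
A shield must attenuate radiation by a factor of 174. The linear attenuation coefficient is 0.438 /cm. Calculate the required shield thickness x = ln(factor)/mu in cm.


x = ln(factor) / mu
x = ln(174) / 0.438
x = 11.779 cm

11.779


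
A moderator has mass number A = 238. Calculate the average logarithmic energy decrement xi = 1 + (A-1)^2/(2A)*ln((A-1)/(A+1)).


xi = 1 + (A-1)^2/(2A) * ln((A-1)/(A+1))
xi = 1 + (238-1)^2/(2*238) * ln((238-1)/(238 +1))
xi = 0.0083799

0.0083799


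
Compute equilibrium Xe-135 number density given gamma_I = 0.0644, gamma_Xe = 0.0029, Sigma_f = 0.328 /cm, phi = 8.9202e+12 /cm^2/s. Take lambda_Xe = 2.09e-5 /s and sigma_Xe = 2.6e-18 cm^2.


Xe_eq = (gamma_I + gamma_Xe) * Sigma_f * phi / (lambda_Xe + sigma_Xe * phi)
Numerator = (0.0644 + 0.0029) * 0.328 * 8.9202e+12 = 1.969081e+11
Denominator = 2.09e-5 + 2.6e-18 * 8.9202e+12 = 4.409252e-05
Xe_eq = 1.969081e+11 / 4.409252e-05 = 4.4658e+15 /cm^3

4.4658e+15


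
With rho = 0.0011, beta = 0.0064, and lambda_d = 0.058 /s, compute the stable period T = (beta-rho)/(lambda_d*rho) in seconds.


T = (beta - rho) / (lambda_d * rho)
T = (0.0064 - 0.0011) / (0.058 * 0.0011)
T = 83.072 s

83.072


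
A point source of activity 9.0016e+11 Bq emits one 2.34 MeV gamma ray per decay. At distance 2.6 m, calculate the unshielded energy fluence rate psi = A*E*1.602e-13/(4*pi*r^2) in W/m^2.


psi = A * E * 1.602e-13 / (4*pi*r^2)
psi = 9.0016e+11 * 2.34 * 1.602e-13 / (4*pi*2.6^2)
psi = 0.0039723 W/m^2

0.0039723


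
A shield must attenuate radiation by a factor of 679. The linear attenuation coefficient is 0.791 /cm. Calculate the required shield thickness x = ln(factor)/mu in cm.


x = ln(factor) / mu
x = ln(679) / 0.791
x = 8.2435 cm

8.2435


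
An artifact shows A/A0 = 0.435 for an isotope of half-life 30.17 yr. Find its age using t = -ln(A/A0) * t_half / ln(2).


lambda = ln(2) / t_half = ln(2) / 30.17 = 0.02297472 /yr
t = -ln(A/A0) / lambda
t = -ln(0.435) / 0.02297472
t = 36.232 yr

36.232


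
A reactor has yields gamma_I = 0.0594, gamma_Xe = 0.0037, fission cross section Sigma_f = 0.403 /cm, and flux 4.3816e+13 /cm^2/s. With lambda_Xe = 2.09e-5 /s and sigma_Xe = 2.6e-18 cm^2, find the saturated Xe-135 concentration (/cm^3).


Xe_eq = (gamma_I + gamma_Xe) * Sigma_f * phi / (lambda_Xe + sigma_Xe * phi)
Numerator = (0.0594 + 0.0037) * 0.403 * 4.3816e+13 = 1.114210e+12
Denominator = 2.09e-5 + 2.6e-18 * 4.3816e+13 = 1.348216e-04
Xe_eq = 1.114210e+12 / 1.348216e-04 = 8.2643e+15 /cm^3

8.2643e+15


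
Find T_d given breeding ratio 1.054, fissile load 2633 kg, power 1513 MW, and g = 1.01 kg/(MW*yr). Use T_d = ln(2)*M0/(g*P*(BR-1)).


Breeding gain G = BR - 1 = 1.054 - 1 = 0.054
Fissile production rate = g * P * G = 1.01 * 1513 * 0.054 = 82.51902 kg/yr
T_d = ln(2) * M0 / (g * P * G)
T_d = ln(2) * 2633 / 82.51902 = 22.117 yr

22.117


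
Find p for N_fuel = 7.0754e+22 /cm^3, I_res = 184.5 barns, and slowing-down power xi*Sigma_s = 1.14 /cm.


p = exp(-N * I * 1e-24 / (xi*Sigma_s))
p = exp(-7.0754e+22 * 184.5 * 1e-24 / 1.14)
p = 1.0639e-05

1.0639e-05


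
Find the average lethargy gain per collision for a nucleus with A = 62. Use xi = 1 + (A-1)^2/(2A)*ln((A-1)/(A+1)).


xi = 1 + (A-1)^2/(2A) * ln((A-1)/(A+1))
xi = 1 + (62-1)^2/(2*62) * ln((62-1)/(62 +1))
xi = 0.031914

0.031914


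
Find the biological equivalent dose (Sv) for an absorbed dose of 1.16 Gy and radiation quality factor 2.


H = D * Q
H = 1.16 * 2
H = 2.3200 Sv

2.3200


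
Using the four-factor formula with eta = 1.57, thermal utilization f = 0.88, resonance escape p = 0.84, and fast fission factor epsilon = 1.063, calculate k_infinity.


k_inf = eta * f * p * epsilon
k_inf = 1.57 * 0.88 * 0.84 * 1.063
k_inf = 1.2337

1.2337


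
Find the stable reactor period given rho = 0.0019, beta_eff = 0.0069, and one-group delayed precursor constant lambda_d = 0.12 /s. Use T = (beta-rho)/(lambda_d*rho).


T = (beta - rho) / (lambda_d * rho)
T = (0.0069 - 0.0019) / (0.12 * 0.0019)
T = 21.930 s

21.930


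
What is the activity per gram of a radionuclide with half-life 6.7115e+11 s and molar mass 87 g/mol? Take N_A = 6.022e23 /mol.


lambda = ln(2) / t_half = ln(2) / 6.7115e+11 = 1.032775e-12 /s
SA = lambda * N_A / M
SA = 1.032775e-12 * 6.022e23 / 87
SA = 7.1487e+09 Bq/g

7.1487e+09


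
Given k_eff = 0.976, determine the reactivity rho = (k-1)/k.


rho = (k_eff - 1) / k_eff
rho = (0.976 - 1) / 0.976
rho = -0.024590

-0.024590


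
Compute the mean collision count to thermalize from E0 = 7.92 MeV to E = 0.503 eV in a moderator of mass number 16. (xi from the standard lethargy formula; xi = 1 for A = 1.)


xi = 1 + (A-1)^2/(2A)*ln((A-1)/(A+1)) = 0.1199467 (for A = 16)
n = ln(E0/E) / xi
n = ln(7.92e6 / 0.503) / 0.1199467
n = ln(1.574553e+07) / 0.1199467 = 138.16

138.16


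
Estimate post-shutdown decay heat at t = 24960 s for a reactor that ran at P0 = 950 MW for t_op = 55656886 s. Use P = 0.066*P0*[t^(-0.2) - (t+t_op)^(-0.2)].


P/P0 = 0.066 * [t^(-0.2) - (t + t_op)^(-0.2)]
P/P0 = 0.066 * [24960^(-0.2) - (24960 + 55656886)^(-0.2)]
P/P0 = 0.066 * [0.1319931 - 0.02823952] = 0.006847736
P = 950 * 0.006847736 = 6.5053 MW

6.5053


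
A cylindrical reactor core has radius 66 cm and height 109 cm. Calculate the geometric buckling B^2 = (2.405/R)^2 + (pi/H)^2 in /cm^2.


B^2 = (2.405/R)^2 + (pi/H)^2
B^2 = (2.405/66)^2 + (pi/109)^2
B^2 = 0.0021585 /cm^2

0.0021585


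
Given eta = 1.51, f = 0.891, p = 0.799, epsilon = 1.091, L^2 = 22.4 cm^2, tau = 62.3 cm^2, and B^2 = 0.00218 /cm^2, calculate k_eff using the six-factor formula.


k_inf = eta*f*p*eps = 1.51*0.891*0.799*1.091 = 1.172806
P_TNL = 1/(1 + L^2*B^2) = 1/(1 + 22.4*0.00218) = 0.9534415
P_FNL = exp(-B^2*tau) = exp(-0.00218*62.3) = 0.8730050
k_eff = k_inf * P_TNL * P_FNL = 1.172806 * 0.9534415 * 0.8730050
k_eff = 0.97620

0.97620


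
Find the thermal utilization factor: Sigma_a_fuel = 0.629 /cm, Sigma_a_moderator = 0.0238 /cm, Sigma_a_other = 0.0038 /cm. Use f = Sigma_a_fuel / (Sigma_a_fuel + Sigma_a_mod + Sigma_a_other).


f = Sigma_a_fuel / (Sigma_a_fuel + Sigma_a_mod + Sigma_a_other)
f = 0.629 / (0.629 + 0.0238 + 0.0038)
f = 0.95797

0.95797


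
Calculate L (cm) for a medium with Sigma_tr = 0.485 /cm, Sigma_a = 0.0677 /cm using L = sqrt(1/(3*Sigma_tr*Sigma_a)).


D = 1 / (3 * Sigma_tr) = 1 / (3 * 0.485) = 0.6872852 cm
L = sqrt(D / Sigma_a)
L = sqrt(0.6872852 / 0.0677)
L = 3.1862 cm

3.1862


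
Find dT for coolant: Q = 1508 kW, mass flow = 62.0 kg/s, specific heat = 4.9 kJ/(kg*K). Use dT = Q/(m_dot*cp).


dT = Q / (m_dot * cp)
dT = 1508 / (62.0 * 4.9)
dT = 4.9638 C

4.9638


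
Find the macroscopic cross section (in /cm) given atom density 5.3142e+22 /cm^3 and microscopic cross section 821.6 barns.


Sigma = N * sigma_barns * 1e-24
Sigma = 5.3142e+22 * 821.6 * 1e-24
Sigma = 43.661 /cm

43.661


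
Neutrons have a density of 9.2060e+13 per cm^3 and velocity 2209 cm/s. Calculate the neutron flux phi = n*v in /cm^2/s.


phi = n * v
phi = 9.2060e+13 * 2209
phi = 2.0336e+17 /cm^2/s

2.0336e+17


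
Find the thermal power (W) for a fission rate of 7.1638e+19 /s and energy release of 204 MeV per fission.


P = fission_rate * E_MeV * 1.602e-13
P = 7.1638e+19 * 204 * 1.602e-13
P = 2.3412e+09 W

2.3412e+09


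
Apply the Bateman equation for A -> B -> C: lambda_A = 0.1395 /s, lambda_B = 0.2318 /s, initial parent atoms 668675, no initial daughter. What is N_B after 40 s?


N_B(t) = lambda_A * N_A0 / (lambda_B - lambda_A) * [exp(-lambda_A*t) - exp(-lambda_B*t)]
exp(-0.1395*40) = 0.003772566; exp(-0.2318*40) = 9.402029e-05
N_B = 0.1395 * 668675 / (0.2318 - 0.1395) * (0.003772566 - 9.402029e-05)
N_B = 3717.6

3717.6


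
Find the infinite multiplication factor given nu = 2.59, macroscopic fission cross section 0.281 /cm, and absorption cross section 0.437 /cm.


k_inf = nu * Sigma_f / Sigma_a
k_inf = 2.59 * 0.281 / 0.437
k_inf = 1.6654

1.6654


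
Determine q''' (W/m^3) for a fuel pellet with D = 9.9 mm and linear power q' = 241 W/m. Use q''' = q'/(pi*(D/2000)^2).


r = D / 2 / 1000 = 9.9 / 2 / 1000 = 0.00495 m
q''' = q' / (pi * r^2)
q''' = 241 / (pi * 0.00495^2)
q''' = 3.1308e+06 W/m^3

3.1308e+06


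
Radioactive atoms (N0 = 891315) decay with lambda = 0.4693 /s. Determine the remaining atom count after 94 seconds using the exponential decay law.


N = N0 * exp(-lambda * t)
N = 891315 * exp(-0.4693 * 94)
N = 6.1870e-14

6.1870e-14


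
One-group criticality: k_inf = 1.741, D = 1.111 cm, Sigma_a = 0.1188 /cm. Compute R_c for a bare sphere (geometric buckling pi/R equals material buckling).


L^2 = D / Sigma_a = 1.111 / 0.1188 = 9.351852 cm^2
B_m^2 = (k_inf - 1) / L^2 = (1.741 - 1) / 9.351852 = 0.07923564 /cm^2
For a bare sphere: B_g = pi/R, so R_c = pi / sqrt(B_m^2)
R_c = pi / sqrt(0.07923564) = 11.161 cm

11.161


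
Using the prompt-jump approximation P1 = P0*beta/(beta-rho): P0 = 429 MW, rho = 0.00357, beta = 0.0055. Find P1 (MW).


P1/P0 = beta / (beta - rho)
P1/P0 = 0.0055 / (0.0055 - 0.00357) = 2.849741
P1 = 429 * 2.849741 = 1222.5 MW

1222.5


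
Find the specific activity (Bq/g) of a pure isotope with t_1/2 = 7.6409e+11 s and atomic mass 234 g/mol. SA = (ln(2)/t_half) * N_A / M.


lambda = ln(2) / t_half = ln(2) / 7.6409e+11 = 9.071538e-13 /s
SA = lambda * N_A / M
SA = 9.071538e-13 * 6.022e23 / 234
SA = 2.3346e+09 Bq/g

2.3346e+09


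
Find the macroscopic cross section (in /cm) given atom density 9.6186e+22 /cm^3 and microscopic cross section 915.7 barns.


Sigma = N * sigma_barns * 1e-24
Sigma = 9.6186e+22 * 915.7 * 1e-24
Sigma = 88.078 /cm

88.078


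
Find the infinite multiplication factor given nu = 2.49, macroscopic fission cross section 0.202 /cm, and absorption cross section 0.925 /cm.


k_inf = nu * Sigma_f / Sigma_a
k_inf = 2.49 * 0.202 / 0.925
k_inf = 0.54376

0.54376


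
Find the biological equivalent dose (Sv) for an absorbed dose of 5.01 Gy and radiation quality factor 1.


H = D * Q
H = 5.01 * 1
H = 5.0100 Sv

5.0100


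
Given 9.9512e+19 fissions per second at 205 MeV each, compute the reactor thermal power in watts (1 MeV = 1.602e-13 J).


P = fission_rate * E_MeV * 1.602e-13
P = 9.9512e+19 * 205 * 1.602e-13
P = 3.2681e+09 W

3.2681e+09


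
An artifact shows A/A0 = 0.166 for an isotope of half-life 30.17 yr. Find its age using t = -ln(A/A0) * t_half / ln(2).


lambda = ln(2) / t_half = ln(2) / 30.17 = 0.02297472 /yr
t = -ln(A/A0) / lambda
t = -ln(0.166) / 0.02297472
t = 78.163 yr

78.163


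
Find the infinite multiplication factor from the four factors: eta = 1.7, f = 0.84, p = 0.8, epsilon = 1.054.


k_inf = eta * f * p * epsilon
k_inf = 1.7 * 0.84 * 0.8 * 1.054
k_inf = 1.2041

1.2041


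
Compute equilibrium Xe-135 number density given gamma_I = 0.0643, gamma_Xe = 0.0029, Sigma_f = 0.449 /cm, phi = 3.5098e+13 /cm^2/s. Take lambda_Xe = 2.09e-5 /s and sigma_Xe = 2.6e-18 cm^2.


Xe_eq = (gamma_I + gamma_Xe) * Sigma_f * phi / (lambda_Xe + sigma_Xe * phi)
Numerator = (0.0643 + 0.0029) * 0.449 * 3.5098e+13 = 1.059005e+12
Denominator = 2.09e-5 + 2.6e-18 * 3.5098e+13 = 1.121548e-04
Xe_eq = 1.059005e+12 / 1.121548e-04 = 9.4424e+15 /cm^3

9.4424e+15


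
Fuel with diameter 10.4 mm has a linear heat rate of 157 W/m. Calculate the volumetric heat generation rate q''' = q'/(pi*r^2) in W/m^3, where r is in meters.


r = D / 2 / 1000 = 10.4 / 2 / 1000 = 0.0052 m
q''' = q' / (pi * r^2)
q''' = 157 / (pi * 0.0052^2)
q''' = 1.8482e+06 W/m^3

1.8482e+06


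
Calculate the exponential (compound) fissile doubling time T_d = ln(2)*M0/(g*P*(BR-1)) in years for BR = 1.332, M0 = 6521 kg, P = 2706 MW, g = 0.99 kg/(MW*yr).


Breeding gain G = BR - 1 = 1.332 - 1 = 0.332
Fissile production rate = g * P * G = 0.99 * 2706 * 0.332 = 889.40808 kg/yr
T_d = ln(2) * M0 / (g * P * G)
T_d = ln(2) * 6521 / 889.40808 = 5.0820 yr

5.0820


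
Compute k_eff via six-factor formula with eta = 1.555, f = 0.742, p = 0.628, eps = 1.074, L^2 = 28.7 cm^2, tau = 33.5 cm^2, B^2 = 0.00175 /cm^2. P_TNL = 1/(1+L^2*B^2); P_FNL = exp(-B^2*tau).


k_inf = eta*f*p*eps = 1.555*0.742*0.628*1.074 = 0.7782125
P_TNL = 1/(1 + L^2*B^2) = 1/(1 + 28.7*0.00175) = 0.9521769
P_FNL = exp(-B^2*tau) = exp(-0.00175*33.5) = 0.9430604
k_eff = k_inf * P_TNL * P_FNL = 0.7782125 * 0.9521769 * 0.9430604
k_eff = 0.69880

0.69880


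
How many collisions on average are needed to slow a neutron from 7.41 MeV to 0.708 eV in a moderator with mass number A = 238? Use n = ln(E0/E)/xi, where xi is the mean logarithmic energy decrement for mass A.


xi = 1 + (A-1)^2/(2A)*ln((A-1)/(A+1)) = 0.008379872 (for A = 238)
n = ln(E0/E) / xi
n = ln(7.41e6 / 0.708) / 0.008379872
n = ln(1.046610e+07) / 0.008379872 = 1928.9

1928.9


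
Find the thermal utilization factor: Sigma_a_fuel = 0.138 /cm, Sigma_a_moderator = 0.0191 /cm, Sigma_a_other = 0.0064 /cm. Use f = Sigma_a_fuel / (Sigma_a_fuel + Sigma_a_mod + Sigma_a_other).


f = Sigma_a_fuel / (Sigma_a_fuel + Sigma_a_mod + Sigma_a_other)
f = 0.138 / (0.138 + 0.0191 + 0.0064)
f = 0.84404

0.84404


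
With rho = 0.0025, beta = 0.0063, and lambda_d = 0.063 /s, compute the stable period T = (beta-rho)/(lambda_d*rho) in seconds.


T = (beta - rho) / (lambda_d * rho)
T = (0.0063 - 0.0025) / (0.063 * 0.0025)
T = 24.127 s

24.127


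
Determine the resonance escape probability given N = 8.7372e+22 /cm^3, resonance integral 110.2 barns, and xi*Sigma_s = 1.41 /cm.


p = exp(-N * I * 1e-24 / (xi*Sigma_s))
p = exp(-8.7372e+22 * 110.2 * 1e-24 / 1.41)
p = 0.0010823

0.0010823


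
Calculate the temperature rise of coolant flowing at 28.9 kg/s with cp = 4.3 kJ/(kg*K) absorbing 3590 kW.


dT = Q / (m_dot * cp)
dT = 3590 / (28.9 * 4.3)
dT = 28.889 C

28.889


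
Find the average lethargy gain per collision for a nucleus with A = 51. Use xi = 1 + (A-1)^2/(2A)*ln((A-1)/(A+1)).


xi = 1 + (A-1)^2/(2A) * ln((A-1)/(A+1))
xi = 1 + (51-1)^2/(2*51) * ln((51-1)/(51 +1))
xi = 0.038708

0.038708


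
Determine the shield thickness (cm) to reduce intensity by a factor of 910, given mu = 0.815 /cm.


x = ln(factor) / mu
x = ln(910) / 0.815
x = 8.3601 cm

8.3601


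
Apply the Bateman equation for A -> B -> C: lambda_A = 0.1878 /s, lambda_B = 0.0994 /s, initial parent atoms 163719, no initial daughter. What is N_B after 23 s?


N_B(t) = lambda_A * N_A0 / (lambda_B - lambda_A) * [exp(-lambda_A*t) - exp(-lambda_B*t)]
exp(-0.1878*23) = 0.01330787; exp(-0.0994*23) = 0.1016520
N_B = 0.1878 * 163719 / (0.0994 - 0.1878) * (0.01330787 - 0.1016520)
N_B = 30727

30727


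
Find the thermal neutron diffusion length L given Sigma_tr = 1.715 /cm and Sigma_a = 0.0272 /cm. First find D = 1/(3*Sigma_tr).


D = 1 / (3 * Sigma_tr) = 1 / (3 * 1.715) = 0.1943635 cm
L = sqrt(D / Sigma_a)
L = sqrt(0.1943635 / 0.0272)
L = 2.6731 cm

2.6731


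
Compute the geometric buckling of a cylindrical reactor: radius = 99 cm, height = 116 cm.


B^2 = (2.405/R)^2 + (pi/H)^2
B^2 = (2.405/99)^2 + (pi/116)^2
B^2 = 0.0013236 /cm^2

0.0013236


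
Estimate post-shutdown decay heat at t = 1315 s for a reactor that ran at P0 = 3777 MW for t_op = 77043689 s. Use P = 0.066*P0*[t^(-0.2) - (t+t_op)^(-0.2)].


P/P0 = 0.066 * [t^(-0.2) - (t + t_op)^(-0.2)]
P/P0 = 0.066 * [1315^(-0.2) - (1315 + 77043689)^(-0.2)]
P/P0 = 0.066 * [0.2378016 - 0.02646373] = 0.01394830
P = 3777 * 0.01394830 = 52.683 MW

52.683


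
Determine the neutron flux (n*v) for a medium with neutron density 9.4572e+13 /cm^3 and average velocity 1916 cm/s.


phi = n * v
phi = 9.4572e+13 * 1916
phi = 1.8120e+17 /cm^2/s

1.8120e+17


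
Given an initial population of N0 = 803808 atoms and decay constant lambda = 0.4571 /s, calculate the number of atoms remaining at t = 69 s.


N = N0 * exp(-lambda * t)
N = 803808 * exp(-0.4571 * 69)
N = 1.6127e-08

1.6127e-08


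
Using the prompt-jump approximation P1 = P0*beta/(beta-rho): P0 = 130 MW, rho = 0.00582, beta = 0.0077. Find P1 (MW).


P1/P0 = beta / (beta - rho)
P1/P0 = 0.0077 / (0.0077 - 0.00582) = 4.095745
P1 = 130 * 4.095745 = 532.45 MW

532.45


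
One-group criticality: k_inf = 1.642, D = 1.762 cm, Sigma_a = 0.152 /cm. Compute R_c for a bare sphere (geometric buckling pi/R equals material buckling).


L^2 = D / Sigma_a = 1.762 / 0.152 = 11.59211 cm^2
B_m^2 = (k_inf - 1) / L^2 = (1.642 - 1) / 11.59211 = 0.05538250 /cm^2
For a bare sphere: B_g = pi/R, so R_c = pi / sqrt(B_m^2)
R_c = pi / sqrt(0.05538250) = 13.349 cm

13.349


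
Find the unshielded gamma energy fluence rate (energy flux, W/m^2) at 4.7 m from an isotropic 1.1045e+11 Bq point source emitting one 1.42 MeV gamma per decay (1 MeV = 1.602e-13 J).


psi = A * E * 1.602e-13 / (4*pi*r^2)
psi = 1.1045e+11 * 1.42 * 1.602e-13 / (4*pi*4.7^2)
psi = 9.0513e-05 W/m^2

9.0513e-05


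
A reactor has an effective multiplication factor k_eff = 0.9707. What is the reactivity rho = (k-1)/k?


rho = (k_eff - 1) / k_eff
rho = (0.9707 - 1) / 0.9707
rho = -0.030184

-0.030184


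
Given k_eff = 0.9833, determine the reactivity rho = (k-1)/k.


rho = (k_eff - 1) / k_eff
rho = (0.9833 - 1) / 0.9833
rho = -0.016984

-0.016984


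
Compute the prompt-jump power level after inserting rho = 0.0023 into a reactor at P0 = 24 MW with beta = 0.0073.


P1/P0 = beta / (beta - rho)
P1/P0 = 0.0073 / (0.0073 - 0.0023) = 1.460000
P1 = 24 * 1.460000 = 35.040 MW

35.040


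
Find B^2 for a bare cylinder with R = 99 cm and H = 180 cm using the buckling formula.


B^2 = (2.405/R)^2 + (pi/H)^2
B^2 = (2.405/99)^2 + (pi/180)^2
B^2 = 8.9476e-04 /cm^2

8.9476e-04


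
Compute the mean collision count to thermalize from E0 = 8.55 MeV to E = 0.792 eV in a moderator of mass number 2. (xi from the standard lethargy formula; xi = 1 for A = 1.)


xi = 1 + (A-1)^2/(2A)*ln((A-1)/(A+1)) = 0.7253469 (for A = 2)
n = ln(E0/E) / xi
n = ln(8.55e6 / 0.792) / 0.7253469
n = ln(1.079545e+07) / 0.7253469 = 22.327

22.327


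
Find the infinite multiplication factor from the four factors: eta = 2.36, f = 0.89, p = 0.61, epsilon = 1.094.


k_inf = eta * f * p * epsilon
k_inf = 2.36 * 0.89 * 0.61 * 1.094
k_inf = 1.4017

1.4017


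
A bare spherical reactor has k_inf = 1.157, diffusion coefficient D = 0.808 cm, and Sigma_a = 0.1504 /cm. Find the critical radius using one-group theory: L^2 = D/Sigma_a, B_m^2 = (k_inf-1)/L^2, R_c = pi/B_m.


L^2 = D / Sigma_a = 0.808 / 0.1504 = 5.372340 cm^2
B_m^2 = (k_inf - 1) / L^2 = (1.157 - 1) / 5.372340 = 0.02922376 /cm^2
For a bare sphere: B_g = pi/R, so R_c = pi / sqrt(B_m^2)
R_c = pi / sqrt(0.02922376) = 18.377 cm

18.377


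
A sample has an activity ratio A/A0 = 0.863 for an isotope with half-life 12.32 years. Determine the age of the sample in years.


lambda = ln(2) / t_half = ln(2) / 12.32 = 0.05626195 /yr
t = -ln(A/A0) / lambda
t = -ln(0.863) / 0.05626195
t = 2.6188 yr

2.6188


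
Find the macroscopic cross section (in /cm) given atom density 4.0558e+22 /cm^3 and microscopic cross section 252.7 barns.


Sigma = N * sigma_barns * 1e-24
Sigma = 4.0558e+22 * 252.7 * 1e-24
Sigma = 10.249 /cm

10.249


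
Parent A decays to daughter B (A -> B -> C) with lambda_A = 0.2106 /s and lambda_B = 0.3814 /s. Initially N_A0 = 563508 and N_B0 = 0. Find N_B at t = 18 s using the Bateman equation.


N_B(t) = lambda_A * N_A0 / (lambda_B - lambda_A) * [exp(-lambda_A*t) - exp(-lambda_B*t)]
exp(-0.2106*18) = 0.02257753; exp(-0.3814*18) = 0.001043474
N_B = 0.2106 * 563508 / (0.3814 - 0.2106) * (0.02257753 - 0.001043474)
N_B = 14962

14962


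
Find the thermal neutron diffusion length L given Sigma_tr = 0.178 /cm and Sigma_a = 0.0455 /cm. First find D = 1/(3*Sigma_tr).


D = 1 / (3 * Sigma_tr) = 1 / (3 * 0.178) = 1.872659 cm
L = sqrt(D / Sigma_a)
L = sqrt(1.872659 / 0.0455)
L = 6.4154 cm

6.4154


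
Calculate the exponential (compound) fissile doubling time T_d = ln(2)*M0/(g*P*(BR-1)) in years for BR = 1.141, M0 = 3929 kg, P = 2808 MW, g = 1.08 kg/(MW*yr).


Breeding gain G = BR - 1 = 1.141 - 1 = 0.141
Fissile production rate = g * P * G = 1.08 * 2808 * 0.141 = 427.60224 kg/yr
T_d = ln(2) * M0 / (g * P * G)
T_d = ln(2) * 3929 / 427.60224 = 6.3689 yr

6.3689


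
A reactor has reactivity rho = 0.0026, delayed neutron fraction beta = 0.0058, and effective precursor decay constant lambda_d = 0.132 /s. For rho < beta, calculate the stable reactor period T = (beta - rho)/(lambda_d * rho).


T = (beta - rho) / (lambda_d * rho)
T = (0.0058 - 0.0026) / (0.132 * 0.0026)
T = 9.3240 s

9.3240


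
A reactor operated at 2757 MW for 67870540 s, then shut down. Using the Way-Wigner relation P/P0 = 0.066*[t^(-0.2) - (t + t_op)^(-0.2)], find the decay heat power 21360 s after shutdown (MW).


P/P0 = 0.066 * [t^(-0.2) - (t + t_op)^(-0.2)]
P/P0 = 0.066 * [21360^(-0.2) - (21360 + 67870540)^(-0.2)]
P/P0 = 0.066 * [0.1361695 - 0.02714166] = 0.007195837
P = 2757 * 0.007195837 = 19.839 MW

19.839


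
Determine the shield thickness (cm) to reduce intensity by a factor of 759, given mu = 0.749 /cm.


x = ln(factor) / mu
x = ln(759) / 0.749
x = 8.8545 cm

8.8545


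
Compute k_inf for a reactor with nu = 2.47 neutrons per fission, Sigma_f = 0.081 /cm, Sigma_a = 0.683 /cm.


k_inf = nu * Sigma_f / Sigma_a
k_inf = 2.47 * 0.081 / 0.683
k_inf = 0.29293

0.29293


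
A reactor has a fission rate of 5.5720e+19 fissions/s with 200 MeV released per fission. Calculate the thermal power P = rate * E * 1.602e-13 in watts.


P = fission_rate * E_MeV * 1.602e-13
P = 5.5720e+19 * 200 * 1.602e-13
P = 1.7853e+09 W

1.7853e+09


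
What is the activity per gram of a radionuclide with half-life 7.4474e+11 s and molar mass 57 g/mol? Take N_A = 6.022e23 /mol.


lambda = ln(2) / t_half = ln(2) / 7.4474e+11 = 9.307237e-13 /s
SA = lambda * N_A / M
SA = 9.307237e-13 * 6.022e23 / 57
SA = 9.8330e+09 Bq/g

9.8330e+09


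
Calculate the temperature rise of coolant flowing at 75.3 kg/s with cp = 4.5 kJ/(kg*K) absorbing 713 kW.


dT = Q / (m_dot * cp)
dT = 713 / (75.3 * 4.5)
dT = 2.1042 C

2.1042


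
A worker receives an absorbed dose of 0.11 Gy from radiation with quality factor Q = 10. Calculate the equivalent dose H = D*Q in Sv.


H = D * Q
H = 0.11 * 10
H = 1.1000 Sv

1.1000


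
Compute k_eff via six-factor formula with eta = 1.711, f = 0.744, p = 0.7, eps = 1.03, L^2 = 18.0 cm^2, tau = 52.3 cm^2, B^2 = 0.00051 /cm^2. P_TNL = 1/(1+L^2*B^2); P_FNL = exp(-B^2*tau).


k_inf = eta*f*p*eps = 1.711*0.744*0.7*1.03 = 0.9178215
P_TNL = 1/(1 + L^2*B^2) = 1/(1 + 18.0*0.00051) = 0.9909035
P_FNL = exp(-B^2*tau) = exp(-0.00051*52.3) = 0.9736796
k_eff = k_inf * P_TNL * P_FNL = 0.9178215 * 0.9909035 * 0.9736796
k_eff = 0.88553

0.88553


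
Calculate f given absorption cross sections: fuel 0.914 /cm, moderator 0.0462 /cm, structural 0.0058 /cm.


f = Sigma_a_fuel / (Sigma_a_fuel + Sigma_a_mod + Sigma_a_other)
f = 0.914 / (0.914 + 0.0462 + 0.0058)
f = 0.94617

0.94617


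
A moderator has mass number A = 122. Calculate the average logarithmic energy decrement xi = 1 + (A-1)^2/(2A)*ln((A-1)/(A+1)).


xi = 1 + (A-1)^2/(2A) * ln((A-1)/(A+1))
xi = 1 + (122-1)^2/(2*122) * ln((122-1)/(122 +1))
xi = 0.016304

0.016304


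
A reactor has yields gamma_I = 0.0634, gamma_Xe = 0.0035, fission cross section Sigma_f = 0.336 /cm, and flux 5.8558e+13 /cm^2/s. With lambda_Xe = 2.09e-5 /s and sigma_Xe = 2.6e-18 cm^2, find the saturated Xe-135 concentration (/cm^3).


Xe_eq = (gamma_I + gamma_Xe) * Sigma_f * phi / (lambda_Xe + sigma_Xe * phi)
Numerator = (0.0634 + 0.0035) * 0.336 * 5.8558e+13 = 1.316290e+12
Denominator = 2.09e-5 + 2.6e-18 * 5.8558e+13 = 1.731508e-04
Xe_eq = 1.316290e+12 / 1.731508e-04 = 7.6020e+15 /cm^3

7.6020e+15


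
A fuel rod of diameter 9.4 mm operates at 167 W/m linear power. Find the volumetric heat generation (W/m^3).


r = D / 2 / 1000 = 9.4 / 2 / 1000 = 0.0047 m
q''' = q' / (pi * r^2)
q''' = 167 / (pi * 0.0047^2)
q''' = 2.4064e+06 W/m^3

2.4064e+06


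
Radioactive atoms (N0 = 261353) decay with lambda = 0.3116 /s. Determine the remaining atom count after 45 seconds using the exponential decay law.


N = N0 * exp(-lambda * t)
N = 261353 * exp(-0.3116 * 45)
N = 0.21259

0.21259


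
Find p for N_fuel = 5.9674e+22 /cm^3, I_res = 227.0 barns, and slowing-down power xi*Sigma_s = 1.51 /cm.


p = exp(-N * I * 1e-24 / (xi*Sigma_s))
p = exp(-5.9674e+22 * 227.0 * 1e-24 / 1.51)
p = 1.2706e-04

1.2706e-04


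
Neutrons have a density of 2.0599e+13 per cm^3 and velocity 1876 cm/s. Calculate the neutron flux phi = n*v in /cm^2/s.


phi = n * v
phi = 2.0599e+13 * 1876
phi = 3.8644e+16 /cm^2/s

3.8644e+16


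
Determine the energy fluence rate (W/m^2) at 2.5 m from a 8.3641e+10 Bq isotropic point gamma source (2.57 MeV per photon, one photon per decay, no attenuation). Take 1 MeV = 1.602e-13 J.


psi = A * E * 1.602e-13 / (4*pi*r^2)
psi = 8.3641e+10 * 2.57 * 1.602e-13 / (4*pi*2.5^2)
psi = 4.3845e-04 W/m^2

4.3845e-04


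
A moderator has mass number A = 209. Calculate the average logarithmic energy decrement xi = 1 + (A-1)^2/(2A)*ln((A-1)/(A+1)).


xi = 1 + (A-1)^2/(2A) * ln((A-1)/(A+1))
xi = 1 + (209-1)^2/(2*209) * ln((209-1)/(209 +1))
xi = 0.0095389

0.0095389


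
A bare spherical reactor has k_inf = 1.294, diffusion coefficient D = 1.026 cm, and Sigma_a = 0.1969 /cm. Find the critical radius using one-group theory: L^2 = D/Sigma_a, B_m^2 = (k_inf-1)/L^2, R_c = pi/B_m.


L^2 = D / Sigma_a = 1.026 / 0.1969 = 5.210767 cm^2
B_m^2 = (k_inf - 1) / L^2 = (1.294 - 1) / 5.210767 = 0.05642164 /cm^2
For a bare sphere: B_g = pi/R, so R_c = pi / sqrt(B_m^2)
R_c = pi / sqrt(0.05642164) = 13.226 cm

13.226


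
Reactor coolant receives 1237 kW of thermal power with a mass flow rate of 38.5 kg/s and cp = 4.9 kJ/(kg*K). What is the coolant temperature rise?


dT = Q / (m_dot * cp)
dT = 1237 / (38.5 * 4.9)
dT = 6.5571 C

6.5571


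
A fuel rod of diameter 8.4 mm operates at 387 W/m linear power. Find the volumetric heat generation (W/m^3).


r = D / 2 / 1000 = 8.4 / 2 / 1000 = 0.0042 m
q''' = q' / (pi * r^2)
q''' = 387 / (pi * 0.0042^2)
q''' = 6.9833e+06 W/m^3

6.9833e+06


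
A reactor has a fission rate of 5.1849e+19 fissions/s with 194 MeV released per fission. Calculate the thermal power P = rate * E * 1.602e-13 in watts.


P = fission_rate * E_MeV * 1.602e-13
P = 5.1849e+19 * 194 * 1.602e-13
P = 1.6114e+09 W

1.6114e+09


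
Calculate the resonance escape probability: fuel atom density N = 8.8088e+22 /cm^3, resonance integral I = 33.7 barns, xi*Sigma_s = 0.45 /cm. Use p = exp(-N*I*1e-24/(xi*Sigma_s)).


p = exp(-N * I * 1e-24 / (xi*Sigma_s))
p = exp(-8.8088e+22 * 33.7 * 1e-24 / 0.45)
p = 0.0013647

0.0013647


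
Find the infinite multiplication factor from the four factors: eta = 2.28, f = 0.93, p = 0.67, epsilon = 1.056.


k_inf = eta * f * p * epsilon
k_inf = 2.28 * 0.93 * 0.67 * 1.056
k_inf = 1.5002

1.5002


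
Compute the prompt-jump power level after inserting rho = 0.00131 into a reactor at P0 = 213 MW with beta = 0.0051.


P1/P0 = beta / (beta - rho)
P1/P0 = 0.0051 / (0.0051 - 0.00131) = 1.345646
P1 = 213 * 1.345646 = 286.62 MW

286.62


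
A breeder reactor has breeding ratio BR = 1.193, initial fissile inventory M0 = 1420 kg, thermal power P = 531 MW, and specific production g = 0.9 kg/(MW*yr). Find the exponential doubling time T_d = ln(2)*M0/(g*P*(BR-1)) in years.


Breeding gain G = BR - 1 = 1.193 - 1 = 0.193
Fissile production rate = g * P * G = 0.9 * 531 * 0.193 = 92.2347 kg/yr
T_d = ln(2) * M0 / (g * P * G)
T_d = ln(2) * 1420 / 92.2347 = 10.671 yr

10.671


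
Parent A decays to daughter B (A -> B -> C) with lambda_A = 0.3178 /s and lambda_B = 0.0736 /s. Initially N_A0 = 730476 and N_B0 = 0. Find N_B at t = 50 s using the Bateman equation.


N_B(t) = lambda_A * N_A0 / (lambda_B - lambda_A) * [exp(-lambda_A*t) - exp(-lambda_B*t)]
exp(-0.3178*50) = 1.256205e-07; exp(-0.0736*50) = 0.02522297
N_B = 0.3178 * 730476 / (0.0736 - 0.3178) * (1.256205e-07 - 0.02522297)
N_B = 23978

23978


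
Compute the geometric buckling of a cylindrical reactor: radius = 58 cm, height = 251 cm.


B^2 = (2.405/R)^2 + (pi/H)^2
B^2 = (2.405/58)^2 + (pi/251)^2
B^2 = 0.0018760 /cm^2

0.0018760


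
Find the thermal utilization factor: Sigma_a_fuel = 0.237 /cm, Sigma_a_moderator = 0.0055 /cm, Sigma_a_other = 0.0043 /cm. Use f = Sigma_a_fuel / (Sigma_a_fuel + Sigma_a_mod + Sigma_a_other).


f = Sigma_a_fuel / (Sigma_a_fuel + Sigma_a_mod + Sigma_a_other)
f = 0.237 / (0.237 + 0.0055 + 0.0043)
f = 0.96029

0.96029


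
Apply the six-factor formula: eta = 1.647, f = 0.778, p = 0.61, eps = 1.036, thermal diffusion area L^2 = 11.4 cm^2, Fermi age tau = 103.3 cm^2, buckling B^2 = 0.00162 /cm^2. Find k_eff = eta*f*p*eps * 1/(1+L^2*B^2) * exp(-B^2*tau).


k_inf = eta*f*p*eps = 1.647*0.778*0.61*1.036 = 0.8097721
P_TNL = 1/(1 + L^2*B^2) = 1/(1 + 11.4*0.00162) = 0.9818669
P_FNL = exp(-B^2*tau) = exp(-0.00162*103.3) = 0.8459069
k_eff = k_inf * P_TNL * P_FNL = 0.8097721 * 0.9818669 * 0.8459069
k_eff = 0.67257

0.67257


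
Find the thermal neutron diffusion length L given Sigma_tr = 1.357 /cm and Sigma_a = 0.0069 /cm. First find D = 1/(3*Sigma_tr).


D = 1 / (3 * Sigma_tr) = 1 / (3 * 1.357) = 0.2456399 cm
L = sqrt(D / Sigma_a)
L = sqrt(0.2456399 / 0.0069)
L = 5.9666 cm

5.9666


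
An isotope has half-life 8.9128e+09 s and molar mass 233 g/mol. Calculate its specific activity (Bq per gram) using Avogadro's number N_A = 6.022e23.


lambda = ln(2) / t_half = ln(2) / 8.9128e+09 = 7.776986e-11 /s
SA = lambda * N_A / M
SA = 7.776986e-11 * 6.022e23 / 233
SA = 2.0100e+11 Bq/g

2.0100e+11


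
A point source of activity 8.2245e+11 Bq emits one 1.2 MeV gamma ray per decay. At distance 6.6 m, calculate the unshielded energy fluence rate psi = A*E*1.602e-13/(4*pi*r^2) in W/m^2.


psi = A * E * 1.602e-13 / (4*pi*r^2)
psi = 8.2245e+11 * 1.2 * 1.602e-13 / (4*pi*6.6^2)
psi = 2.8884e-04 W/m^2

2.8884e-04


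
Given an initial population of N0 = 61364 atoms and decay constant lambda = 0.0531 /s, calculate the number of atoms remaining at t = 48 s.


N = N0 * exp(-lambda * t)
N = 61364 * exp(-0.0531 * 48)
N = 4797.2

4797.2


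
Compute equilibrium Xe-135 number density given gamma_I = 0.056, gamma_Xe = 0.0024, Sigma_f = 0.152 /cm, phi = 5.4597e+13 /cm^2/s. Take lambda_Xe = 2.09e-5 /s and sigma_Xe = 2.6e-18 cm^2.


Xe_eq = (gamma_I + gamma_Xe) * Sigma_f * phi / (lambda_Xe + sigma_Xe * phi)
Numerator = (0.056 + 0.0024) * 0.152 * 5.4597e+13 = 4.846466e+11
Denominator = 2.09e-5 + 2.6e-18 * 5.4597e+13 = 1.628522e-04
Xe_eq = 4.846466e+11 / 1.628522e-04 = 2.9760e+15 /cm^3

2.9760e+15


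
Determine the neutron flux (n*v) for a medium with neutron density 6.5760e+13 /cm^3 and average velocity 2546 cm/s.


phi = n * v
phi = 6.5760e+13 * 2546
phi = 1.6742e+17 /cm^2/s

1.6742e+17


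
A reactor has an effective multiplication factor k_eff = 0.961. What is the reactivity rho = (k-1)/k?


rho = (k_eff - 1) / k_eff
rho = (0.961 - 1) / 0.961
rho = -0.040583

-0.040583


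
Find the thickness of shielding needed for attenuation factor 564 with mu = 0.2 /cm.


x = ln(factor) / mu
x = ln(564) / 0.2
x = 31.675 cm

31.675


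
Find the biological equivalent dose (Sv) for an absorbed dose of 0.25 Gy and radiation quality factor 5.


H = D * Q
H = 0.25 * 5
H = 1.2500 Sv

1.2500


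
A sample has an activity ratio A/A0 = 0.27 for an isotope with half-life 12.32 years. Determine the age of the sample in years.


lambda = ln(2) / t_half = ln(2) / 12.32 = 0.05626195 /yr
t = -ln(A/A0) / lambda
t = -ln(0.27) / 0.05626195
t = 23.272 yr

23.272


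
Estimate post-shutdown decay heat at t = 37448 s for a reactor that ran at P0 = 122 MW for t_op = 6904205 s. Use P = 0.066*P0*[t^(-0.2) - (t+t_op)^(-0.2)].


P/P0 = 0.066 * [t^(-0.2) - (t + t_op)^(-0.2)]
P/P0 = 0.066 * [37448^(-0.2) - (37448 + 6904205)^(-0.2)]
P/P0 = 0.066 * [0.1217066 - 0.04282599] = 0.005206120
P = 122 * 0.005206120 = 0.63515 MW

0.63515


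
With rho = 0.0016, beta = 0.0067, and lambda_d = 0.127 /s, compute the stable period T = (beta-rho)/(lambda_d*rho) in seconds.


T = (beta - rho) / (lambda_d * rho)
T = (0.0067 - 0.0016) / (0.127 * 0.0016)
T = 25.098 s

25.098


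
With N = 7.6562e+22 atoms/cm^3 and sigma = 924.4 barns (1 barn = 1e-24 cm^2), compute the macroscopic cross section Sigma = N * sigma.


Sigma = N * sigma_barns * 1e-24
Sigma = 7.6562e+22 * 924.4 * 1e-24
Sigma = 70.774 /cm

70.774


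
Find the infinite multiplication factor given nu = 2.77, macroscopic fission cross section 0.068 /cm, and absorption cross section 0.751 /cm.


k_inf = nu * Sigma_f / Sigma_a
k_inf = 2.77 * 0.068 / 0.751
k_inf = 0.25081

0.25081


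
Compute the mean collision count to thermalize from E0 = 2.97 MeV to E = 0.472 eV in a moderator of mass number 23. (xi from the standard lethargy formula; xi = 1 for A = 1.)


xi = 1 + (A-1)^2/(2A)*ln((A-1)/(A+1)) = 0.08448899 (for A = 23)
n = ln(E0/E) / xi
n = ln(2.97e6 / 0.472) / 0.08448899
n = ln(6.292373e+06) / 0.08448899 = 185.29

185.29


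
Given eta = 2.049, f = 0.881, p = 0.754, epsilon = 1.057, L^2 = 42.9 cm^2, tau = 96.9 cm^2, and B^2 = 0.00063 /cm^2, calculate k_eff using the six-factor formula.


k_inf = eta*f*p*eps = 2.049*0.881*0.754*1.057 = 1.438680
P_TNL = 1/(1 + L^2*B^2) = 1/(1 + 42.9*0.00063) = 0.9736842
P_FNL = exp(-B^2*tau) = exp(-0.00063*96.9) = 0.9407790
k_eff = k_inf * P_TNL * P_FNL = 1.438680 * 0.9736842 * 0.9407790
k_eff = 1.3179

1.3179


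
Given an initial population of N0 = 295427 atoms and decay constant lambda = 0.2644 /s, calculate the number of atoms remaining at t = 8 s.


N = N0 * exp(-lambda * t)
N = 295427 * exp(-0.2644 * 8)
N = 35631

35631


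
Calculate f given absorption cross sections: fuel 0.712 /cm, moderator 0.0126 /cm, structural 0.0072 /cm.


f = Sigma_a_fuel / (Sigma_a_fuel + Sigma_a_mod + Sigma_a_other)
f = 0.712 / (0.712 + 0.0126 + 0.0072)
f = 0.97294

0.97294
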